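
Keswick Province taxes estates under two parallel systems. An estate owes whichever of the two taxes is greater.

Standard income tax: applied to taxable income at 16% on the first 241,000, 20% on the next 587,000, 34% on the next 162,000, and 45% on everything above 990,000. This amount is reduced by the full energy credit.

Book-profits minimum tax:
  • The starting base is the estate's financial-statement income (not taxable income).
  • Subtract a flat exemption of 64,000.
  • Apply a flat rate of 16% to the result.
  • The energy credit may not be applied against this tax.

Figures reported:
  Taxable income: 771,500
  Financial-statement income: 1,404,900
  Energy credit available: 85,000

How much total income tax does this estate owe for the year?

Standard income tax:
  241,000 × 16% = 38,560
  530,500 × 20% = 106,100
  → 144,660
  Less energy credit 85,000 → 59,660

Book-profits minimum tax:
  Base (financial-statement income): 1,404,900
  Less exemption 64,000 → base 1,340,900
  1,340,900 × 16% = 214,544

214,544 > 59,660, so the book-profits minimum tax is the binding amount.

214,544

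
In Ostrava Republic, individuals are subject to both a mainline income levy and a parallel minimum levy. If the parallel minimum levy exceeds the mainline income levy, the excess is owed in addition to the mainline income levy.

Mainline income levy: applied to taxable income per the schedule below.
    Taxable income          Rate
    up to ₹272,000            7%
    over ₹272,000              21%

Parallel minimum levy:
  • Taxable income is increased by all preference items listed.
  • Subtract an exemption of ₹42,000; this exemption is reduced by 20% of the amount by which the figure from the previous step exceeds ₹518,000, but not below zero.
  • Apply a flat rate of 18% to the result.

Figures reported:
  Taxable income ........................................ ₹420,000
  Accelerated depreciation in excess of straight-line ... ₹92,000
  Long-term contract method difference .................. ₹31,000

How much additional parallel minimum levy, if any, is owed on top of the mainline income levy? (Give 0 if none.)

₹40,960

Mainline income levy:
  ₹272,000 × 7% = ₹19,040
  ₹148,000 × 21% = ₹31,080
  → ₹50,120

Parallel minimum levy:
  Adjusted income: ₹420,000 + ₹92,000 + ₹31,000 = ₹543,000
  Exemption: ₹42,000 − 20% × (₹543,000 − ₹518,000) = ₹42,000 − ₹5,000 = ₹37,000
  Base: ₹543,000 − ₹37,000 = ₹506,000
  ₹506,000 × 18% = ₹91,080

Excess of parallel minimum levy over mainline income levy: ₹91,080 − ₹50,120 = ₹40,960.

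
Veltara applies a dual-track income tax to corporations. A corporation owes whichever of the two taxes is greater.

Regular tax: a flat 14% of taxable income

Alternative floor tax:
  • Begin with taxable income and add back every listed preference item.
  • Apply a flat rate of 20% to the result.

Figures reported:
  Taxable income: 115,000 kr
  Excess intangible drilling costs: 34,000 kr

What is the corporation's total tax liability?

29,800 kr

Regular tax:
  115,000 kr × 14% = 16,100 kr

Alternative floor tax:
  Adjusted income: 115,000 kr + 34,000 kr = 149,000 kr
  149,000 kr × 20% = 29,800 kr

29,800 kr > 16,100 kr, so the alternative floor tax is the binding amount.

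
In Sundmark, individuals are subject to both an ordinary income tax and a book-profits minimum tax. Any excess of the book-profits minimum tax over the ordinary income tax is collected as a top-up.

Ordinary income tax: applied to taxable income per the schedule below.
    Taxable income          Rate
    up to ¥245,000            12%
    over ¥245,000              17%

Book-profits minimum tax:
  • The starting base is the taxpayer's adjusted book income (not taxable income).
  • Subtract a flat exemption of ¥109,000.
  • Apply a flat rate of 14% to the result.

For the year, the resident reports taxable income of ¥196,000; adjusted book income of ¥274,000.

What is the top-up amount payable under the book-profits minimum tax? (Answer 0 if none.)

¥0

Book-profits minimum tax:
  Base (adjusted book income): ¥274,000
  Less exemption ¥109,000 → base ¥165,000
  ¥165,000 × 14% = ¥23,100

Ordinary income tax:
  ¥196,000 × 12% = ¥23,520

¥23,100 ≤ ¥23,520, so no add-on is due.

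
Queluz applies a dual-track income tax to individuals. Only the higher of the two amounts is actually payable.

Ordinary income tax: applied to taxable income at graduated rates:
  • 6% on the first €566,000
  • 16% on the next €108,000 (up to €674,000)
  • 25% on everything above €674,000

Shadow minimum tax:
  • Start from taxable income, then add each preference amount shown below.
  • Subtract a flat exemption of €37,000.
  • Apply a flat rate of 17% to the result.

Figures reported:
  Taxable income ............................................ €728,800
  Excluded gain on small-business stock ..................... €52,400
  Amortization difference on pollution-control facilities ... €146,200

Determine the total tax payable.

€151,368

Ordinary income tax:
  €566,000 × 6% = €33,960
  €108,000 × 16% = €17,280
  €54,800 × 25% = €13,700
  → €64,940

Shadow minimum tax:
  Adjusted income: €728,800 + €52,400 + €146,200 = €927,400
  Less exemption €37,000 → base €890,400
  €890,400 × 17% = €151,368

€151,368 > €64,940, so the shadow minimum tax is the binding amount.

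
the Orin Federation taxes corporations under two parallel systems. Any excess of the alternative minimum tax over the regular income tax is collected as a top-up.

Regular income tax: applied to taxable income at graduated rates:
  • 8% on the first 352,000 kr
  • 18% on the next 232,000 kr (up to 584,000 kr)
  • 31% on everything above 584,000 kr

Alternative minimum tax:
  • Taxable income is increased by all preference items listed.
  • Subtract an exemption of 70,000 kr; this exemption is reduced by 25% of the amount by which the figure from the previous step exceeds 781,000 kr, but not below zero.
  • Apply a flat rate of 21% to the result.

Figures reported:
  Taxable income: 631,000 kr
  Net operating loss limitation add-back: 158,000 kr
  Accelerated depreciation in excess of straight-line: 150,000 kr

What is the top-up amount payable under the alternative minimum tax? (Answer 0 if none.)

106,295 kr

Alternative minimum tax:
  Adjusted income: 631,000 kr + 158,000 kr + 150,000 kr = 939,000 kr
  Exemption: 70,000 kr − 25% × (939,000 kr − 781,000 kr) = 70,000 kr − 39,500 kr = 30,500 kr
  Base: 939,000 kr − 30,500 kr = 908,500 kr
  908,500 kr × 21% = 190,785 kr

Regular income tax:
  352,000 kr × 8% = 28,160 kr
  232,000 kr × 18% = 41,760 kr
  47,000 kr × 31% = 14,570 kr
  → 84,490 kr

Excess of alternative minimum tax over regular income tax: 190,785 kr − 84,490 kr = 106,295 kr.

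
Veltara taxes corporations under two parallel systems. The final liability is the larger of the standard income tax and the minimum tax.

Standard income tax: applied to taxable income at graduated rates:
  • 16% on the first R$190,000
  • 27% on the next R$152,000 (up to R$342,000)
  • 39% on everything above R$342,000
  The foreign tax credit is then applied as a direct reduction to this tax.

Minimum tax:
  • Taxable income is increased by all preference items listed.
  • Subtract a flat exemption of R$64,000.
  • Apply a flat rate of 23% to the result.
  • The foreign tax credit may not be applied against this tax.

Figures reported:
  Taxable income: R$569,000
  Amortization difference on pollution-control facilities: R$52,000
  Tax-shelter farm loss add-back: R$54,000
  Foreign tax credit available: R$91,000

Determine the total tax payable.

Minimum tax:
  Adjusted income: R$569,000 + R$52,000 + R$54,000 = R$675,000
  Less exemption R$64,000 → base R$611,000
  R$611,000 × 23% = R$140,530

Standard income tax:
  R$190,000 × 16% = R$30,400
  R$152,000 × 27% = R$41,040
  R$227,000 × 39% = R$88,530
  → R$159,970
  Less foreign tax credit R$91,000 → R$68,970

R$140,530 > R$68,970, so the minimum tax is the binding amount.

R$140,530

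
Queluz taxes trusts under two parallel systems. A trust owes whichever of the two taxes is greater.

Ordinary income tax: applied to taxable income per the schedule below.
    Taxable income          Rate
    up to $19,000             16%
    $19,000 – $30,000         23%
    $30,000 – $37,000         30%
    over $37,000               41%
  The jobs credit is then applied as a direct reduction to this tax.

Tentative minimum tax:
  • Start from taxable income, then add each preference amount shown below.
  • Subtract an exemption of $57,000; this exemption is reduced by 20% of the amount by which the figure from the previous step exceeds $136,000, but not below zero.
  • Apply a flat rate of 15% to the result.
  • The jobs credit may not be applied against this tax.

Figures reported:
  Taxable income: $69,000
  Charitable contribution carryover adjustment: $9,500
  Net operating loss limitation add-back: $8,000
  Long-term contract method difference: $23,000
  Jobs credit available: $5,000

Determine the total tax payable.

Tentative minimum tax:
  Adjusted income: $69,000 + $9,500 + $8,000 + $23,000 = $109,500
  Exemption: $109,500 ≤ $136,000, so full $57,000 applies
  Base: $109,500 − $57,000 = $52,500
  $52,500 × 15% = $7,875

Ordinary income tax:
  $19,000 × 16% = $3,040
  $11,000 × 23% = $2,530
  $7,000 × 30% = $2,100
  $32,000 × 41% = $13,120
  → $20,790
  Less jobs credit $5,000 → $15,790

$15,790 > $7,875, so the ordinary income tax governs.

$15,790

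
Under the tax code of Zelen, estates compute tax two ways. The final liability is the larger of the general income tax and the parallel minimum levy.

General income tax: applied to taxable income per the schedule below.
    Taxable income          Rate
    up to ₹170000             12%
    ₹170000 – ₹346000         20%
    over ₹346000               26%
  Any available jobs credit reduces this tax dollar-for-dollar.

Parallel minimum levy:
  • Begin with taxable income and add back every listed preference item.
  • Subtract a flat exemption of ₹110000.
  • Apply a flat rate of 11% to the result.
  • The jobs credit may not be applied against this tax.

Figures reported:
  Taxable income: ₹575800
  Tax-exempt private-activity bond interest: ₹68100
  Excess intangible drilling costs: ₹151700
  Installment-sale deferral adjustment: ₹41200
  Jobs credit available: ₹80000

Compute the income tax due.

₹79948

Parallel minimum levy:
  Adjusted income: ₹575800 + ₹68100 + ₹151700 + ₹41200 = ₹836800
  Less exemption ₹110000 → base ₹726800
  ₹726800 × 11% = ₹79948

General income tax:
  ₹170000 × 12% = ₹20400
  ₹176000 × 20% = ₹35200
  ₹229800 × 26% = ₹59748
  → ₹115348
  Less jobs credit ₹80000 → ₹35348

₹79948 > ₹35348, so the parallel minimum levy is the binding amount.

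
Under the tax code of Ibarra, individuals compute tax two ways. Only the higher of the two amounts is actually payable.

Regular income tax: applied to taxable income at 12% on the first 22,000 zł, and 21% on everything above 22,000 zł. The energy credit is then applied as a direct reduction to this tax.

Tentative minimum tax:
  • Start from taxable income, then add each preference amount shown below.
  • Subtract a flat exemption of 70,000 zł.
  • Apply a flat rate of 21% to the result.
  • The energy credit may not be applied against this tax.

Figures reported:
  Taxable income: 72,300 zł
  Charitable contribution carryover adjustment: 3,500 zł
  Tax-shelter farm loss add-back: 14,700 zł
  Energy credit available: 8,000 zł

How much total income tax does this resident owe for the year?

Tentative minimum tax:
  Adjusted income: 72,300 zł + 3,500 zł + 14,700 zł = 90,500 zł
  Less exemption 70,000 zł → base 20,500 zł
  20,500 zł × 21% = 4,305 zł

Regular income tax:
  22,000 zł × 12% = 2,640 zł
  50,300 zł × 21% = 10,563 zł
  → 13,203 zł
  Less energy credit 8,000 zł → 5,203 zł

5,203 zł > 4,305 zł, so the regular income tax governs.

5,203 zł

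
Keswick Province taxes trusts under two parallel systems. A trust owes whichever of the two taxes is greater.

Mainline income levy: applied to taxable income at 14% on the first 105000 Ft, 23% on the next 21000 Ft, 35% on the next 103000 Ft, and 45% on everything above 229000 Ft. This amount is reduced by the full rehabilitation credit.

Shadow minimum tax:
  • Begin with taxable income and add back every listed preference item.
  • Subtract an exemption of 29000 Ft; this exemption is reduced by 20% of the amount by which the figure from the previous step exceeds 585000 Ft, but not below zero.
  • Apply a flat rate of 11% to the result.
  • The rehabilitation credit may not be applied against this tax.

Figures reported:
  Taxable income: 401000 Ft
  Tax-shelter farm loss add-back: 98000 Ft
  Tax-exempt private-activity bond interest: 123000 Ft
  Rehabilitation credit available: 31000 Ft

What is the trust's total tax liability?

Shadow minimum tax:
  Adjusted income: 401000 Ft + 98000 Ft + 123000 Ft = 622000 Ft
  Exemption: 29000 Ft − 20% × (622000 Ft − 585000 Ft) = 29000 Ft − 7400 Ft = 21600 Ft
  Base: 622000 Ft − 21600 Ft = 600400 Ft
  600400 Ft × 11% = 66044 Ft

Mainline income levy:
  105000 Ft × 14% = 14700 Ft
  21000 Ft × 23% = 4830 Ft
  103000 Ft × 35% = 36050 Ft
  172000 Ft × 45% = 77400 Ft
  → 132980 Ft
  Less rehabilitation credit 31000 Ft → 101980 Ft

101980 Ft > 66044 Ft, so the mainline income levy governs.

101980 Ft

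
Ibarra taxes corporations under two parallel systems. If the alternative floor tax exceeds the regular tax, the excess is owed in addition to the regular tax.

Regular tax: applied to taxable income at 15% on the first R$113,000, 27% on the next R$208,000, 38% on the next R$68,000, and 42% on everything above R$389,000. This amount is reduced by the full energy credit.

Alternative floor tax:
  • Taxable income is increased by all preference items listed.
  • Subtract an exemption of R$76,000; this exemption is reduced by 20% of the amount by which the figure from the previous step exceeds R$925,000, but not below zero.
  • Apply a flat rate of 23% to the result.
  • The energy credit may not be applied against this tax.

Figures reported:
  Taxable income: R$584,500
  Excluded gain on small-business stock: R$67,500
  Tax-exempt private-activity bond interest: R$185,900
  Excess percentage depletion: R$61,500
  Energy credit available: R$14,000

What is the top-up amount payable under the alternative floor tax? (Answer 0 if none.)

Regular tax:
  R$113,000 × 15% = R$16,950
  R$208,000 × 27% = R$56,160
  R$68,000 × 38% = R$25,840
  R$195,500 × 42% = R$82,110
  → R$181,060
  Less energy credit R$14,000 → R$167,060

Alternative floor tax:
  Adjusted income: R$584,500 + R$67,500 + R$185,900 + R$61,500 = R$899,400
  Exemption: R$899,400 ≤ R$925,000, so full R$76,000 applies
  Base: R$899,400 − R$76,000 = R$823,400
  R$823,400 × 23% = R$189,382

Excess of alternative floor tax over regular tax: R$189,382 − R$167,060 = R$22,322.

R$22,322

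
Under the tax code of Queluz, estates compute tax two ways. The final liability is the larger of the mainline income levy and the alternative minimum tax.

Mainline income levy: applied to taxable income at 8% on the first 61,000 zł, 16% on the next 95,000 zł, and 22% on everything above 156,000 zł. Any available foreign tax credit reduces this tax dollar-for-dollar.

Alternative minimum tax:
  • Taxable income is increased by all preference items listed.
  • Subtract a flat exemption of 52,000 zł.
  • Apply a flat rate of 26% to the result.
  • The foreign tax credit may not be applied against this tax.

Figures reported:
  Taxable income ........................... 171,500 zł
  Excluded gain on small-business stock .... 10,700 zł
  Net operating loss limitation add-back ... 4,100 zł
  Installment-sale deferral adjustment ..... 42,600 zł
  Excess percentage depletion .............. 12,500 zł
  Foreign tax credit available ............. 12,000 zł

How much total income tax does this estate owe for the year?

49,244 zł

Alternative minimum tax:
  Adjusted income: 171,500 zł + 10,700 zł + 4,100 zł + 42,600 zł + 12,500 zł = 241,400 zł
  Less exemption 52,000 zł → base 189,400 zł
  189,400 zł × 26% = 49,244 zł

Mainline income levy:
  61,000 zł × 8% = 4,880 zł
  95,000 zł × 16% = 15,200 zł
  15,500 zł × 22% = 3,410 zł
  → 23,490 zł
  Less foreign tax credit 12,000 zł → 11,490 zł

49,244 zł > 11,490 zł, so the alternative minimum tax is the binding amount.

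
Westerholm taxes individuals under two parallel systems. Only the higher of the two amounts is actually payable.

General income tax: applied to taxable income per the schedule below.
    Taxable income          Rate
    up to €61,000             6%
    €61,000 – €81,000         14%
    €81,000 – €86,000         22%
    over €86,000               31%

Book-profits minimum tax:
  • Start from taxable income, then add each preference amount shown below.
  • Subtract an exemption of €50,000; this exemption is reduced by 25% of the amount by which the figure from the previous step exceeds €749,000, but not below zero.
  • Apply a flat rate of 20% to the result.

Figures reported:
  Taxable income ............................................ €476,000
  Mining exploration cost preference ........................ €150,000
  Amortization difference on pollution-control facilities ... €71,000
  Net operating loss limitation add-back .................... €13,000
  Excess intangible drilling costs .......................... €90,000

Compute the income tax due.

€152,550

General income tax:
  €61,000 × 6% = €3,660
  €20,000 × 14% = €2,800
  €5,000 × 22% = €1,100
  €390,000 × 31% = €120,900
  → €128,460

Book-profits minimum tax:
  Adjusted income: €476,000 + €150,000 + €71,000 + €13,000 + €90,000 = €800,000
  Exemption: €50,000 − 25% × (€800,000 − €749,000) = €50,000 − €12,750 = €37,250
  Base: €800,000 − €37,250 = €762,750
  €762,750 × 20% = €152,550

€152,550 > €128,460, so the book-profits minimum tax is the binding amount.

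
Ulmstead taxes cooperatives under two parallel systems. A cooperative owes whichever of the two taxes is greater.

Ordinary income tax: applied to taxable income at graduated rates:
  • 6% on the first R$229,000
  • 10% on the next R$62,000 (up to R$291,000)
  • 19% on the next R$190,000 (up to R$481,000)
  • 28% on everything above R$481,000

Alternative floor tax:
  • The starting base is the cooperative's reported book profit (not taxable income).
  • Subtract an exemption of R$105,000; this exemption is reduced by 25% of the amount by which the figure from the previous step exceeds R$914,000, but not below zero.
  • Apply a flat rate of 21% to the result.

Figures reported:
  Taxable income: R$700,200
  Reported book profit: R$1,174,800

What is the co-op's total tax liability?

R$238,350

Ordinary income tax:
  R$229,000 × 6% = R$13,740
  R$62,000 × 10% = R$6,200
  R$190,000 × 19% = R$36,100
  R$219,200 × 28% = R$61,376
  → R$117,416

Alternative floor tax:
  Base (reported book profit): R$1,174,800
  Exemption: R$105,000 − 25% × (R$1,174,800 − R$914,000) = R$105,000 − R$65,200 = R$39,800
  Base: R$1,174,800 − R$39,800 = R$1,135,000
  R$1,135,000 × 21% = R$238,350

R$238,350 > R$117,416, so the alternative floor tax is the binding amount.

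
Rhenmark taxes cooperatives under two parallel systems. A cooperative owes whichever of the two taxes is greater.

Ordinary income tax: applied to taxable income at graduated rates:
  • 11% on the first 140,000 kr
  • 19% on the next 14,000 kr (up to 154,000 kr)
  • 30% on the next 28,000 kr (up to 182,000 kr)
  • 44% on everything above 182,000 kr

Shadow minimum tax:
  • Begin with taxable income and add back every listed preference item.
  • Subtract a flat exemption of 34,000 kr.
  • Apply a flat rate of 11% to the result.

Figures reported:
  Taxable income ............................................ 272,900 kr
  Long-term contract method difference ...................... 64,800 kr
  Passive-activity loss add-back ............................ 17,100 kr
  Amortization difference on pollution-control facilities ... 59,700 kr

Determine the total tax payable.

66,456 kr

Ordinary income tax:
  140,000 kr × 11% = 15,400 kr
  14,000 kr × 19% = 2,660 kr
  28,000 kr × 30% = 8,400 kr
  90,900 kr × 44% = 39,996 kr
  → 66,456 kr

Shadow minimum tax:
  Adjusted income: 272,900 kr + 64,800 kr + 17,100 kr + 59,700 kr = 414,500 kr
  Less exemption 34,000 kr → base 380,500 kr
  380,500 kr × 11% = 41,855 kr

66,456 kr > 41,855 kr, so the ordinary income tax governs.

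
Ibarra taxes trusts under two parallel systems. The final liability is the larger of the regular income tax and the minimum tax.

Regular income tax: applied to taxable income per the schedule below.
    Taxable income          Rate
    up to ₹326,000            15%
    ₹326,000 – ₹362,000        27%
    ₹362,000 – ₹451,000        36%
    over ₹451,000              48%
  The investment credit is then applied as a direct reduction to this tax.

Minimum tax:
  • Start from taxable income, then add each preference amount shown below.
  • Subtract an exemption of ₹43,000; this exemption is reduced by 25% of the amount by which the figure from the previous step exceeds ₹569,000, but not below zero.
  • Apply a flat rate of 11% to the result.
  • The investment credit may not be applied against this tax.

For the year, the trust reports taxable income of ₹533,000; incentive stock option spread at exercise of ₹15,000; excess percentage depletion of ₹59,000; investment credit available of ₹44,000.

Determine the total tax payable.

₹86,020

Regular income tax:
  ₹326,000 × 15% = ₹48,900
  ₹36,000 × 27% = ₹9,720
  ₹89,000 × 36% = ₹32,040
  ₹82,000 × 48% = ₹39,360
  → ₹130,020
  Less investment credit ₹44,000 → ₹86,020

Minimum tax:
  Adjusted income: ₹533,000 + ₹15,000 + ₹59,000 = ₹607,000
  Exemption: ₹43,000 − 25% × (₹607,000 − ₹569,000) = ₹43,000 − ₹9,500 = ₹33,500
  Base: ₹607,000 − ₹33,500 = ₹573,500
  ₹573,500 × 11% = ₹63,085

₹86,020 > ₹63,085, so the regular income tax governs.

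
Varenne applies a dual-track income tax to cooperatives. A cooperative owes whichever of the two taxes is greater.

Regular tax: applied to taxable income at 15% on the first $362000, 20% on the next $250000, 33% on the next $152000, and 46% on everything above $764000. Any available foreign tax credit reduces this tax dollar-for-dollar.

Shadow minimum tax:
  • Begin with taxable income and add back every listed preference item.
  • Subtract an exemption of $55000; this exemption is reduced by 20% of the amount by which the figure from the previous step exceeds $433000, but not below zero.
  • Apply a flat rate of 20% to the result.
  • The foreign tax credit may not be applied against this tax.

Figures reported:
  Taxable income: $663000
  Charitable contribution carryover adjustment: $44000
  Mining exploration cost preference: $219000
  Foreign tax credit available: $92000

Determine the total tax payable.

Regular tax:
  $362000 × 15% = $54300
  $250000 × 20% = $50000
  $51000 × 33% = $16830
  → $121130
  Less foreign tax credit $92000 → $29130

Shadow minimum tax:
  Adjusted income: $663000 + $44000 + $219000 = $926000
  Exemption: 20% × ($926000 − $433000) = $98600 ≥ $55000, so the exemption is fully phased out
  Base: $926000 − $0 = $926000
  $926000 × 20% = $185200

$185200 > $29130, so the shadow minimum tax is the binding amount.

$185200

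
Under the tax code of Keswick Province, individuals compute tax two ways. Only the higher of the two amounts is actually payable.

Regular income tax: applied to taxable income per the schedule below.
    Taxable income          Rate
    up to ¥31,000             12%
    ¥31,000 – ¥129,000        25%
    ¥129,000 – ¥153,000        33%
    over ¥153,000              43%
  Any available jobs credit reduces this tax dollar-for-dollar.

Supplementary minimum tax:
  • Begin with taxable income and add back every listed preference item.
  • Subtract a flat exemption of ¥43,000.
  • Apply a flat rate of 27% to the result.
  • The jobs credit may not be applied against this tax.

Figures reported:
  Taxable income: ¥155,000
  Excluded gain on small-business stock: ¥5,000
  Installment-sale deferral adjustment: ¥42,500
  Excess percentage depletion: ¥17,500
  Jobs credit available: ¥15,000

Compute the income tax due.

¥47,790

Supplementary minimum tax:
  Adjusted income: ¥155,000 + ¥5,000 + ¥42,500 + ¥17,500 = ¥220,000
  Less exemption ¥43,000 → base ¥177,000
  ¥177,000 × 27% = ¥47,790

Regular income tax:
  ¥31,000 × 12% = ¥3,720
  ¥98,000 × 25% = ¥24,500
  ¥24,000 × 33% = ¥7,920
  ¥2,000 × 43% = ¥860
  → ¥37,000
  Less jobs credit ¥15,000 → ¥22,000

¥47,790 > ¥22,000, so the supplementary minimum tax is the binding amount.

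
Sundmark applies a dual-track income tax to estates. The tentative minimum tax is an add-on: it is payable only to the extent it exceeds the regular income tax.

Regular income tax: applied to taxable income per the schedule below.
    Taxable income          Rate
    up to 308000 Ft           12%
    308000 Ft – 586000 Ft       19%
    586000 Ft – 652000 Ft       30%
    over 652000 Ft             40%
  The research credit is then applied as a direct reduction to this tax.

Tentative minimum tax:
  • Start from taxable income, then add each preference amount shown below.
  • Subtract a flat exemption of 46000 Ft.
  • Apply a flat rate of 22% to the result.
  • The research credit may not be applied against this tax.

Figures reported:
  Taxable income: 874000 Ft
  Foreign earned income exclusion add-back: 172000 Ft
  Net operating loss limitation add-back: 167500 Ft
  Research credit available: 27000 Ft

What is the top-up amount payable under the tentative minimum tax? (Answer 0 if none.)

85470 Ft

Regular income tax:
  308000 Ft × 12% = 36960 Ft
  278000 Ft × 19% = 52820 Ft
  66000 Ft × 30% = 19800 Ft
  222000 Ft × 40% = 88800 Ft
  → 198380 Ft
  Less research credit 27000 Ft → 171380 Ft

Tentative minimum tax:
  Adjusted income: 874000 Ft + 172000 Ft + 167500 Ft = 1213500 Ft
  Less exemption 46000 Ft → base 1167500 Ft
  1167500 Ft × 22% = 256850 Ft

Excess of tentative minimum tax over regular income tax: 256850 Ft − 171380 Ft = 85470 Ft.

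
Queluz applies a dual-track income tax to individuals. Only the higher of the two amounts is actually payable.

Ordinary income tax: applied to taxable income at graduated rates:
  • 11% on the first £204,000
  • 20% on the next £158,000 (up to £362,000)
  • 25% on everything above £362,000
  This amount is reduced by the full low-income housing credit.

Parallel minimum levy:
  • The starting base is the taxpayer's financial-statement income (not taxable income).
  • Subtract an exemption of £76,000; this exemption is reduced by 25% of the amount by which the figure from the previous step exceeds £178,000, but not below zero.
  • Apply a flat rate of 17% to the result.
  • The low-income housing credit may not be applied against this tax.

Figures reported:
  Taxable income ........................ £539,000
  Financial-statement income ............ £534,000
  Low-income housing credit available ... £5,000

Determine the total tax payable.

Parallel minimum levy:
  Base (financial-statement income): £534,000
  Exemption: 25% × (£534,000 − £178,000) = £89,000 ≥ £76,000, so the exemption is fully phased out
  Base: £534,000 − £0 = £534,000
  £534,000 × 17% = £90,780

Ordinary income tax:
  £204,000 × 11% = £22,440
  £158,000 × 20% = £31,600
  £177,000 × 25% = £44,250
  → £98,290
  Less low-income housing credit £5,000 → £93,290

£93,290 > £90,780, so the ordinary income tax governs.

£93,290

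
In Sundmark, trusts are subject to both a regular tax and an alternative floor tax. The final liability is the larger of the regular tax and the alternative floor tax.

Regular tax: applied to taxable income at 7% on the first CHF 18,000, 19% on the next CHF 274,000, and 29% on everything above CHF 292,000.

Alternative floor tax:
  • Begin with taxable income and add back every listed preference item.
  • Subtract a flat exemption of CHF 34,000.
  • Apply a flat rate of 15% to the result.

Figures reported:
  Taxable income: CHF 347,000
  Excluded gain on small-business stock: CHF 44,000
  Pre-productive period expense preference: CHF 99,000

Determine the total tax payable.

CHF 69,270

Regular tax:
  CHF 18,000 × 7% = CHF 1,260
  CHF 274,000 × 19% = CHF 52,060
  CHF 55,000 × 29% = CHF 15,950
  → CHF 69,270

Alternative floor tax:
  Adjusted income: CHF 347,000 + CHF 44,000 + CHF 99,000 = CHF 490,000
  Less exemption CHF 34,000 → base CHF 456,000
  CHF 456,000 × 15% = CHF 68,400

CHF 69,270 > CHF 68,400, so the regular tax governs.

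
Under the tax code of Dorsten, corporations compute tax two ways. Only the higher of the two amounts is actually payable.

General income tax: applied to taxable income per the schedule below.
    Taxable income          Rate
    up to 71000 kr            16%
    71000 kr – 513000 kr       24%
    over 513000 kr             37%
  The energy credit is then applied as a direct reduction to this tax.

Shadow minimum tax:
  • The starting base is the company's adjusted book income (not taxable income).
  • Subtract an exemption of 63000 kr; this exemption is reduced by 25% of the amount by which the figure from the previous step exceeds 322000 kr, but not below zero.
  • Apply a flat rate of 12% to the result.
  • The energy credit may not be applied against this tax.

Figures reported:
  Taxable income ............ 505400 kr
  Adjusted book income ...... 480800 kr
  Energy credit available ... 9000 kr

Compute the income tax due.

Shadow minimum tax:
  Base (adjusted book income): 480800 kr
  Exemption: 63000 kr − 25% × (480800 kr − 322000 kr) = 63000 kr − 39700 kr = 23300 kr
  Base: 480800 kr − 23300 kr = 457500 kr
  457500 kr × 12% = 54900 kr

General income tax:
  71000 kr × 16% = 11360 kr
  434400 kr × 24% = 104256 kr
  → 115616 kr
  Less energy credit 9000 kr → 106616 kr

106616 kr > 54900 kr, so the general income tax governs.

106616 kr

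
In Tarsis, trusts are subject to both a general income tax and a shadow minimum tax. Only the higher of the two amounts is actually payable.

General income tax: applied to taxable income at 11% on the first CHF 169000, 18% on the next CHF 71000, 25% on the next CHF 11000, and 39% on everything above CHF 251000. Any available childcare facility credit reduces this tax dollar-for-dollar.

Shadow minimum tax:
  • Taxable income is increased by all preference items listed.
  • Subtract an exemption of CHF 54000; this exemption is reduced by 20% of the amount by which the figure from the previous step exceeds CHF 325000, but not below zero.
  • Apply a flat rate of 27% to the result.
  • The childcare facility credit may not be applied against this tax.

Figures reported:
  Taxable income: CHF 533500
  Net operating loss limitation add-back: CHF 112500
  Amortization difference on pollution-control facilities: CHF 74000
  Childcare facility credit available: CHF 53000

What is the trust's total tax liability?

Shadow minimum tax:
  Adjusted income: CHF 533500 + CHF 112500 + CHF 74000 = CHF 720000
  Exemption: 20% × (CHF 720000 − CHF 325000) = CHF 79000 ≥ CHF 54000, so the exemption is fully phased out
  Base: CHF 720000 − CHF 0 = CHF 720000
  CHF 720000 × 27% = CHF 194400

General income tax:
  CHF 169000 × 11% = CHF 18590
  CHF 71000 × 18% = CHF 12780
  CHF 11000 × 25% = CHF 2750
  CHF 282500 × 39% = CHF 110175
  → CHF 144295
  Less childcare facility credit CHF 53000 → CHF 91295

CHF 194400 > CHF 91295, so the shadow minimum tax is the binding amount.

CHF 194400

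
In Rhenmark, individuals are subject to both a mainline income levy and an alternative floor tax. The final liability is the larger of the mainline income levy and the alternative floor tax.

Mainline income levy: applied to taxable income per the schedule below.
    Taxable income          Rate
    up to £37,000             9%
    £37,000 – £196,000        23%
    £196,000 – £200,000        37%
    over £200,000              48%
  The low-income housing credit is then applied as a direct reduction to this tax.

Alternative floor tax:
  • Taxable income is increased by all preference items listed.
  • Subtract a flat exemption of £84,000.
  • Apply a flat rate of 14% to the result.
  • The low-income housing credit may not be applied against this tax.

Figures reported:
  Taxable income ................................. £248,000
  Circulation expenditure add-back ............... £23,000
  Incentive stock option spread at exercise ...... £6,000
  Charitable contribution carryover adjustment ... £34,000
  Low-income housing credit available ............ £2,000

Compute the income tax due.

£62,420

Mainline income levy:
  £37,000 × 9% = £3,330
  £159,000 × 23% = £36,570
  £4,000 × 37% = £1,480
  £48,000 × 48% = £23,040
  → £64,420
  Less low-income housing credit £2,000 → £62,420

Alternative floor tax:
  Adjusted income: £248,000 + £23,000 + £6,000 + £34,000 = £311,000
  Less exemption £84,000 → base £227,000
  £227,000 × 14% = £31,780

£62,420 > £31,780, so the mainline income levy governs.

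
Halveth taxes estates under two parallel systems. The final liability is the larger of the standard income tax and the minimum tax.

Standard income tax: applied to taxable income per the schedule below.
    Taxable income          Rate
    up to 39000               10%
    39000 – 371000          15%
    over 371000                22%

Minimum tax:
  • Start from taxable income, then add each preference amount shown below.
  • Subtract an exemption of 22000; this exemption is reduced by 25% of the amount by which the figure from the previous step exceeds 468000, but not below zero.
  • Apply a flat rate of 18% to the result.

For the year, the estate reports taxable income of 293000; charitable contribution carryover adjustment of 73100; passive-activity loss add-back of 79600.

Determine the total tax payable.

76266

Minimum tax:
  Adjusted income: 293000 + 73100 + 79600 = 445700
  Exemption: 445700 ≤ 468000, so full 22000 applies
  Base: 445700 − 22000 = 423700
  423700 × 18% = 76266

Standard income tax:
  39000 × 10% = 3900
  254000 × 15% = 38100
  → 42000

76266 > 42000, so the minimum tax is the binding amount.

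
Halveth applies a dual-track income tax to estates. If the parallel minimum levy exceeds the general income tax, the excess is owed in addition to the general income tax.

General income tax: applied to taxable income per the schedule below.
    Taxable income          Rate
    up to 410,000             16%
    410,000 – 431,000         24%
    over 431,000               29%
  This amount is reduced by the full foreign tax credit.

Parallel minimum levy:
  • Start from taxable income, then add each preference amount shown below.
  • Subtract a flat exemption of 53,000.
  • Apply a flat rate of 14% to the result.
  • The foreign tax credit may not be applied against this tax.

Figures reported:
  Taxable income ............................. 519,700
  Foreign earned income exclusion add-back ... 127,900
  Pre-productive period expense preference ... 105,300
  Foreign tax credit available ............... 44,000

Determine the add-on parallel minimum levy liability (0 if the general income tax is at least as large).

Parallel minimum levy:
  Adjusted income: 519,700 + 127,900 + 105,300 = 752,900
  Less exemption 53,000 → base 699,900
  699,900 × 14% = 97,986

General income tax:
  410,000 × 16% = 65,600
  21,000 × 24% = 5,040
  88,700 × 29% = 25,723
  → 96,363
  Less foreign tax credit 44,000 → 52,363

Excess of parallel minimum levy over general income tax: 97,986 − 52,363 = 45,623.

45,623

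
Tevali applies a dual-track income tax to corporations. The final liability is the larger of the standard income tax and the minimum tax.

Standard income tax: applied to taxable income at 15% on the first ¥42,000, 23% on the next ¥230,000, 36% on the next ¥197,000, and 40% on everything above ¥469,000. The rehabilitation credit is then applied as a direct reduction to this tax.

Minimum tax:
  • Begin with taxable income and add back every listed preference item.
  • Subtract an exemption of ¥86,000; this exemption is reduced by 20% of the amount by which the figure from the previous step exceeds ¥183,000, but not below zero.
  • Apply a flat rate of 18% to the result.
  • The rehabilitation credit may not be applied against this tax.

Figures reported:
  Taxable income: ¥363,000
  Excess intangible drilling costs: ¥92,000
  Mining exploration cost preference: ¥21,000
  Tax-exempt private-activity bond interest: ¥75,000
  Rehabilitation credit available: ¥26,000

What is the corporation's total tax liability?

Standard income tax:
  ¥42,000 × 15% = ¥6,300
  ¥230,000 × 23% = ¥52,900
  ¥91,000 × 36% = ¥32,760
  → ¥91,960
  Less rehabilitation credit ¥26,000 → ¥65,960

Minimum tax:
  Adjusted income: ¥363,000 + ¥92,000 + ¥21,000 + ¥75,000 = ¥551,000
  Exemption: ¥86,000 − 20% × (¥551,000 − ¥183,000) = ¥86,000 − ¥73,600 = ¥12,400
  Base: ¥551,000 − ¥12,400 = ¥538,600
  ¥538,600 × 18% = ¥96,948

¥96,948 > ¥65,960, so the minimum tax is the binding amount.

¥96,948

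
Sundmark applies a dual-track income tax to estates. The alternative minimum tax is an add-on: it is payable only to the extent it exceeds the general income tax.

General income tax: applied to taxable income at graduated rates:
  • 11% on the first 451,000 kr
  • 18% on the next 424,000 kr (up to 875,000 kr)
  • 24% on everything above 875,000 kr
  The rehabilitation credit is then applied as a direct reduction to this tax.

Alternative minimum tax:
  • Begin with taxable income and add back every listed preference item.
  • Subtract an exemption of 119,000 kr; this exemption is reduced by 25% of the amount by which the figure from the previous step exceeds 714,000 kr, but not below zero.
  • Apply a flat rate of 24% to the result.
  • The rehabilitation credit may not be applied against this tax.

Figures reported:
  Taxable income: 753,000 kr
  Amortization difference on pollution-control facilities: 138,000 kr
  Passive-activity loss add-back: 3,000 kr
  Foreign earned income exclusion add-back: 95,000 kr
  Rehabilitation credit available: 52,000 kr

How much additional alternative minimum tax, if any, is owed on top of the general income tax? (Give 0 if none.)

General income tax:
  451,000 kr × 11% = 49,610 kr
  302,000 kr × 18% = 54,360 kr
  → 103,970 kr
  Less rehabilitation credit 52,000 kr → 51,970 kr

Alternative minimum tax:
  Adjusted income: 753,000 kr + 138,000 kr + 3,000 kr + 95,000 kr = 989,000 kr
  Exemption: 119,000 kr − 25% × (989,000 kr − 714,000 kr) = 119,000 kr − 68,750 kr = 50,250 kr
  Base: 989,000 kr − 50,250 kr = 938,750 kr
  938,750 kr × 24% = 225,300 kr

Excess of alternative minimum tax over general income tax: 225,300 kr − 51,970 kr = 173,330 kr.

173,330 kr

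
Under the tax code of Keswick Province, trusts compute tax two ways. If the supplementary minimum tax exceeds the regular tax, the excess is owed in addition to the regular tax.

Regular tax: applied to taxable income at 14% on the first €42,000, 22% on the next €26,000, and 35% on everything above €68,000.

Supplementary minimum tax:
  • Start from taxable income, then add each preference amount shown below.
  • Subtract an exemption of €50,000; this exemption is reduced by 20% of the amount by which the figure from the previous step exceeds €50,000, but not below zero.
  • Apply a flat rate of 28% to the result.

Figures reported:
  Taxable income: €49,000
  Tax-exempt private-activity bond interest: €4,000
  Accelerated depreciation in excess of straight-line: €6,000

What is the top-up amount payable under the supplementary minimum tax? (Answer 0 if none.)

Supplementary minimum tax:
  Adjusted income: €49,000 + €4,000 + €6,000 = €59,000
  Exemption: €50,000 − 20% × (€59,000 − €50,000) = €50,000 − €1,800 = €48,200
  Base: €59,000 − €48,200 = €10,800
  €10,800 × 28% = €3,024

Regular tax:
  €42,000 × 14% = €5,880
  €7,000 × 22% = €1,540
  → €7,420

€3,024 ≤ €7,420, so no add-on is due.

€0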